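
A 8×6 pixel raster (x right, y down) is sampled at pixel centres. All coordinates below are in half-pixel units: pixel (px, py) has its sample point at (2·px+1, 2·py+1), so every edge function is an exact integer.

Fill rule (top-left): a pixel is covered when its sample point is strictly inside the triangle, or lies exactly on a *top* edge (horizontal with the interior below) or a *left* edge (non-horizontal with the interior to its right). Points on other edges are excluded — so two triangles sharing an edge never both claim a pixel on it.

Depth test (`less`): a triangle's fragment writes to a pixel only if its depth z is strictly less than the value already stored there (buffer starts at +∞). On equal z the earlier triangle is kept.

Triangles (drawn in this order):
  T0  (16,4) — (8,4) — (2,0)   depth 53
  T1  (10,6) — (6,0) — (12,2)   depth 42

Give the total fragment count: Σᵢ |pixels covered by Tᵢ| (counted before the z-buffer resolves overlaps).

T0:
  2·area = 32
  edge (16, 4)→(8, 4): d=(-8,0) right/bottom  bias=-1
  edge (8, 4)→(2, 0): d=(-6,-4) top-left  bias=+0
  edge (2, 0)→(16, 4): d=(14,4) right/bottom  bias=-1
    (2,0)@(5, 1): e=[24,6,2] → #
    (3,0)@(7, 1): e=[24,14,-6] → ·
    (2,1)@(5, 3): e=[8,-6,30] → ·
    (3,1)@(7, 3): e=[8,2,22] → #
    (4,1)@(9, 3): e=[8,10,14] → #
    (5,1)@(11, 3): e=[8,18,6] → #
    (6,1)@(13, 3): e=[8,26,-2] → ·
    (3,2)@(7, 5): e=[-8,-10,50] → ·
    (4,2)@(9, 5): e=[-8,-2,42] → ·
    (5,2)@(11, 5): e=[-8,6,34] → ·
  covered (4 px):
    · · # · · · · ·
    · · · # # # · ·
    · · · · · · · ·
    · · · · · · · ·
    · · · · · · · ·
    · · · · · · · ·
T1:
  2·area = 28
  edge (10, 6)→(6, 0): d=(-4,-6) top-left  bias=+0
  edge (6, 0)→(12, 2): d=(6,2) right/bottom  bias=-1
  edge (12, 2)→(10, 6): d=(-2,4) right/bottom  bias=-1
    (3,0)@(7, 1): e=[2,4,22] → #
    (4,0)@(9, 1): e=[14,0,14] → ·  [on edge]
    (3,1)@(7, 3): e=[-6,16,18] → ·
    (4,1)@(9, 3): e=[6,12,10] → #
    (5,1)@(11, 3): e=[18,8,2] → #
    (6,1)@(13, 3): e=[30,4,-6] → ·
    (7,1)@(15, 3): e=[42,0,-14] → ·  [on edge]
    (4,2)@(9, 5): e=[-2,24,6] → ·
    (5,2)@(11, 5): e=[10,20,-2] → ·
  covered (3 px):
    · · · # · · · ·
    · · · · # # · ·
    · · · · · · · ·
    · · · · · · · ·
    · · · · · · · ·
    · · · · · · · ·

Final: 7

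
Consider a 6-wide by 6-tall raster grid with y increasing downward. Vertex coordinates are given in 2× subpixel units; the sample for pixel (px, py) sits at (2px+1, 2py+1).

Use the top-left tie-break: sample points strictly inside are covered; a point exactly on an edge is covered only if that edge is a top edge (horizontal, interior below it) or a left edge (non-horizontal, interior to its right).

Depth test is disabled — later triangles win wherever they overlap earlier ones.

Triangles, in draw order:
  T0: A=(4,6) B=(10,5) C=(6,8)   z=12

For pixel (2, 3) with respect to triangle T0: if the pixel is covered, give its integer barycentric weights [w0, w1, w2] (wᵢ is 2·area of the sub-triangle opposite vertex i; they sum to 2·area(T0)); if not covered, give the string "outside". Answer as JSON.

T0:
  2·area = 14
  edge (4, 6)→(10, 5): d=(6,-1) top-left  bias=+0
  edge (10, 5)→(6, 8): d=(-4,3) right/bottom  bias=-1
  edge (6, 8)→(4, 6): d=(-2,-2) top-left  bias=+0
    (0,1)@(1, 3): e=[-21,35,0] → ·  [on edge]
    (1,2)@(3, 5): e=[-7,21,0] → ·  [on edge]
    (2,3)@(5, 7): e=[7,7,0] → █  [on edge]
    (3,3)@(7, 7): e=[9,1,4] → █
    (4,3)@(9, 7): e=[11,-5,8] → ·
    (2,4)@(5, 9): e=[19,-1,-4] → ·
    (3,4)@(7, 9): e=[21,-7,0] → ·  [on edge]
    (4,5)@(9, 11): e=[35,-21,0] → ·  [on edge]
  covered (2 px):
    · · · · · ·
    · · · · · ·
    · · · · · ·
    · · █ █ · ·
    · · · · · ·
    · · · · · ·

Result: [7,0,7]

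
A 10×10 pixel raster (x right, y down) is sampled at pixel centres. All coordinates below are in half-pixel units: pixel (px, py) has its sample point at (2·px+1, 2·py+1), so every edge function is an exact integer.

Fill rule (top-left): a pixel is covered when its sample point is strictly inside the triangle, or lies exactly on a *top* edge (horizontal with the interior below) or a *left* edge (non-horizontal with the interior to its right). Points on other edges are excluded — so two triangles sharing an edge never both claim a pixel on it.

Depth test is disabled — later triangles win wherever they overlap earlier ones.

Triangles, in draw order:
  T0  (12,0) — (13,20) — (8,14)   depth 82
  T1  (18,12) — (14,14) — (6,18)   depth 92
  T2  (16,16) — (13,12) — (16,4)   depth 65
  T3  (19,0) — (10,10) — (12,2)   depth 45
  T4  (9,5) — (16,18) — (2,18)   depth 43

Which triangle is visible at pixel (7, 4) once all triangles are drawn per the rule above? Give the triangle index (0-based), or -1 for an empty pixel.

T0:
  2·area = 94
  edge (12, 0)→(13, 20): d=(1,20) right/bottom  bias=-1
  edge (13, 20)→(8, 14): d=(-5,-6) top-left  bias=+0
  edge (8, 14)→(12, 0): d=(4,-14) top-left  bias=+0
    (5,2)@(11, 5): e=[25,63,6] → #
    (6,2)@(13, 5): e=[-15,75,34] → ·
    (5,3)@(11, 7): e=[27,53,14] → #
    (6,3)@(13, 7): e=[-13,65,42] → ·
    (5,4)@(11, 9): e=[29,43,22] → #
    (6,4)@(13, 9): e=[-11,55,50] → ·
    (4,5)@(9, 11): e=[71,21,2] → #
    (6,5)@(13, 11): e=[-9,45,58] → ·
    (4,6)@(9, 13): e=[73,11,10] → #
    (6,6)@(13, 13): e=[-7,35,66] → ·
    (4,7)@(9, 15): e=[75,1,18] → #
    (6,7)@(13, 15): e=[-5,25,74] → ·
  covered (10 px):
    · · · · · · · · · ·
    · · · · · · · · · ·
    · · · · · # · · · ·
    · · · · · # · · · ·
    · · · · · # · · · ·
    · · · · # # · · · ·
    · · · · # # · · · ·
    · · · · # # · · · ·
    · · · · · # · · · ·
    · · · · · · · · · ·
T1:
  degenerate (2·area = 0) — covers nothing
T2:
  2·area = 36
  edge (16, 16)→(13, 12): d=(-3,-4) top-left  bias=+0
  edge (13, 12)→(16, 4): d=(3,-8) top-left  bias=+0
  edge (16, 4)→(16, 16): d=(0,12) right/bottom  bias=-1
    (7,3)@(15, 7): e=[23,1,12] → #
    (8,3)@(17, 7): e=[31,17,-12] → ·
    (7,4)@(15, 9): e=[17,7,12] → #
    (8,4)@(17, 9): e=[25,23,-12] → ·
    (7,5)@(15, 11): e=[11,13,12] → #
    (8,5)@(17, 11): e=[19,29,-12] → ·
    (7,6)@(15, 13): e=[5,19,12] → #
    (8,6)@(17, 13): e=[13,35,-12] → ·
    (7,7)@(15, 15): e=[-1,25,12] → ·
  covered (4 px):
    · · · · · · · · · ·
    · · · · · · · · · ·
    · · · · · · · · · ·
    · · · · · · · # · ·
    · · · · · · · # · ·
    · · · · · · · # · ·
    · · · · · · · # · ·
    · · · · · · · · · ·
    · · · · · · · · · ·
    · · · · · · · · · ·
T3:
  2·area = 52
  edge (19, 0)→(10, 10): d=(-9,10) right/bottom  bias=-1
  edge (10, 10)→(12, 2): d=(2,-8) top-left  bias=+0
  edge (12, 2)→(19, 0): d=(7,-2) top-left  bias=+0
    (8,0)@(17, 1): e=[11,38,3] → #
    (9,0)@(19, 1): e=[-9,54,7] → ·
    (6,1)@(13, 3): e=[33,10,9] → #
    (7,1)@(15, 3): e=[13,26,13] → #
    (8,1)@(17, 3): e=[-7,42,17] → ·
    (6,2)@(13, 5): e=[15,14,23] → #
    (7,2)@(15, 5): e=[-5,30,27] → ·
    (5,3)@(11, 7): e=[17,2,33] → #
    (6,3)@(13, 7): e=[-3,18,37] → ·
    (5,4)@(11, 9): e=[-1,6,47] → ·
  covered (5 px):
    · · · · · · · · # ·
    · · · · · · # # · ·
    · · · · · · # · · ·
    · · · · · # · · · ·
    · · · · · · · · · ·
    · · · · · · · · · ·
    · · · · · · · · · ·
    · · · · · · · · · ·
    · · · · · · · · · ·
    · · · · · · · · · ·
T4:
  2·area = 182
  edge (9, 5)→(16, 18): d=(7,13) right/bottom  bias=-1
  edge (16, 18)→(2, 18): d=(-14,0) right/bottom  bias=-1
  edge (2, 18)→(9, 5): d=(7,-13) top-left  bias=+0
    (4,2)@(9, 5): e=[0,182,0] → ·  [on edge]
    (4,3)@(9, 7): e=[14,154,14] → #
    (5,3)@(11, 7): e=[-12,154,40] → ·
    (3,4)@(7, 9): e=[54,126,2] → #
    (5,4)@(11, 9): e=[2,126,54] → #
    (6,4)@(13, 9): e=[-24,126,80] → ·
    (3,5)@(7, 11): e=[68,98,16] → #
    (6,5)@(13, 11): e=[-10,98,94] → ·
    (2,6)@(5, 13): e=[108,70,4] → #
    (6,6)@(13, 13): e=[4,70,108] → #
    (7,6)@(15, 13): e=[-22,70,134] → ·
    (2,7)@(5, 15): e=[122,42,18] → #
  covered (24 px):
    · · · · · · · · · ·
    · · · · · · · · · ·
    · · · · · · · · · ·
    · · · · # · · · · ·
    · · · # # # · · · ·
    · · · # # # · · · ·
    · · # # # # # · · ·
    · · # # # # # · · ·
    · # # # # # # # · ·
    · · · · · · · · · ·

Z-buffer (winner per pixel, '.' = empty):
  . . . . . . . . 3 .
  . . . . . . 3 3 . .
  . . . . . 0 3 . . .
  . . . . 4 3 . 2 . .
  . . . 4 4 4 . 2 . .
  . . . 4 4 4 . 2 . .
  . . 4 4 4 4 4 2 . .
  . . 4 4 4 4 4 . . .
  . 4 4 4 4 4 4 4 . .
  . . . . . . . . . .

Result: 2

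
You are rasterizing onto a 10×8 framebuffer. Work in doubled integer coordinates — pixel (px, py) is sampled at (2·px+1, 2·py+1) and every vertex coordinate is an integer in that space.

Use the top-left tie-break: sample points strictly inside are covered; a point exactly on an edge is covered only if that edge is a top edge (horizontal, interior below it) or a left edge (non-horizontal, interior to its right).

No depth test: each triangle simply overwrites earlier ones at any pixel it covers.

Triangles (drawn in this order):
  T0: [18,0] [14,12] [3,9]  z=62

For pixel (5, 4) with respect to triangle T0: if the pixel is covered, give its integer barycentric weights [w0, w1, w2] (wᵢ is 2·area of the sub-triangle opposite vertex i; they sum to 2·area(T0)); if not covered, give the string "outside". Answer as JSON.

T0:
  2·area = 144
  edge (18, 0)→(14, 12): d=(-4,12) right/bottom  bias=-1
  edge (14, 12)→(3, 9): d=(-11,-3) top-left  bias=+0
  edge (3, 9)→(18, 0): d=(15,-9) top-left  bias=+0
    (8,0)@(17, 1): e=[8,130,6] → X
    (9,0)@(19, 1): e=[-16,136,24] → .
    (6,1)@(13, 3): e=[48,96,0] → X  [on edge]
    (7,1)@(15, 3): e=[24,102,18] → X
    (8,1)@(17, 3): e=[0,108,36] → .  [on edge]
    (5,2)@(11, 5): e=[64,68,12] → X
    (8,2)@(17, 5): e=[-8,86,66] → .
    (3,3)@(7, 7): e=[104,34,6] → X
    (4,3)@(9, 7): e=[80,40,24] → X
    (8,3)@(17, 7): e=[-16,64,96] → .
    (1,4)@(3, 9): e=[144,0,0] → X  [on edge]
    (2,4)@(5, 9): e=[120,6,18] → X
    (7,4)@(15, 9): e=[0,36,108] → .  [on edge]
    (6,7)@(13, 15): e=[0,-36,180] → .  [on edge]
  covered (19 px):
    . . . . . . . . X .
    . . . . . . X X . .
    . . . . . X X X . .
    . . . X X X X X . .
    . X X X X X X . . .
    . . . . . X X . . .
    . . . . . . . . . .
    . . . . . . . . . .

Answer: [24,72,48]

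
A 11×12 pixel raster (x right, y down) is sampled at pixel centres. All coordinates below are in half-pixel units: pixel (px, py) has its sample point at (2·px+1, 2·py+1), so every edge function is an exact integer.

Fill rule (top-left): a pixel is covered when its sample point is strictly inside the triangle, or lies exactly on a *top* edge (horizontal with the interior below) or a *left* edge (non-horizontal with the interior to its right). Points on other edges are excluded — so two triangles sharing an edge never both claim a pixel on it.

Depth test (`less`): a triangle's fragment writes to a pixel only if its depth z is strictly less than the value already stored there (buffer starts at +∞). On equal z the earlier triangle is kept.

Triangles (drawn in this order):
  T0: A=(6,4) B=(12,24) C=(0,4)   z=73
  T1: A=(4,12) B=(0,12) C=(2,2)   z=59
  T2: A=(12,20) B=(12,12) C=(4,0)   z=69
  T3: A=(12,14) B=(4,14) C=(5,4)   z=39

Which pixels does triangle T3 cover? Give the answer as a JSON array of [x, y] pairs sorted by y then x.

T0:
  2·area = 120
  edge (6, 4)→(12, 24): d=(6,20) right/bottom  bias=-1
  edge (12, 24)→(0, 4): d=(-12,-20) top-left  bias=+0
  edge (0, 4)→(6, 4): d=(6,0) top-left  bias=+0
    (0,2)@(1, 5): e=[106,8,6] → X
    (1,2)@(3, 5): e=[66,48,6] → X
    (2,2)@(5, 5): e=[26,88,6] → X
    (3,2)@(7, 5): e=[-14,128,6] → .
    (0,3)@(1, 7): e=[118,-16,18] → .
    (1,3)@(3, 7): e=[78,24,18] → X
    (3,3)@(7, 7): e=[-2,104,18] → .
    (1,4)@(3, 9): e=[90,0,30] → X  [on edge]
    (3,4)@(7, 9): e=[10,80,30] → X
    (4,4)@(9, 9): e=[-30,120,30] → .
    (1,5)@(3, 11): e=[102,-24,42] → .
    (2,5)@(5, 11): e=[62,16,42] → X
    (4,9)@(9, 19): e=[30,0,90] → X  [on edge]
  covered (16 px):
    . . . . . . . . . . .
    . . . . . . . . . . .
    X X X . . . . . . . .
    . X X . . . . . . . .
    . X X X . . . . . . .
    . . X X . . . . . . .
    . . . X . . . . . . .
    . . . X X . . . . . .
    . . . . X . . . . . .
    . . . . X . . . . . .
    . . . . . X . . . . .
    . . . . . . . . . . .
T1:
  2·area = 40
  edge (4, 12)→(0, 12): d=(-4,0) right/bottom  bias=-1
  edge (0, 12)→(2, 2): d=(2,-10) top-left  bias=+0
  edge (2, 2)→(4, 12): d=(2,10) right/bottom  bias=-1
    (0,3)@(1, 7): e=[20,0,20] → X  [on edge]
    (1,3)@(3, 7): e=[20,20,0] → .  [on edge]
    (0,4)@(1, 9): e=[12,4,24] → X
    (1,4)@(3, 9): e=[12,24,4] → X
    (2,4)@(5, 9): e=[12,44,-16] → .
    (0,5)@(1, 11): e=[4,8,28] → X
    (2,5)@(5, 11): e=[4,48,-12] → .
    (0,6)@(1, 13): e=[-4,12,32] → .
    (1,6)@(3, 13): e=[-4,32,12] → .
    (2,8)@(5, 17): e=[-20,60,0] → .  [on edge]
  covered (5 px):
    . . . . . . . . . . .
    . . . . . . . . . . .
    . . . . . . . . . . .
    X . . . . . . . . . .
    X X . . . . . . . . .
    X X . . . . . . . . .
    . . . . . . . . . . .
    . . . . . . . . . . .
    . . . . . . . . . . .
    . . . . . . . . . . .
    . . . . . . . . . . .
    . . . . . . . . . . .
T2:
  2·area = 64  (B↔C swapped to make it positive)
  edge (12, 20)→(4, 0): d=(-8,-20) top-left  bias=+0
  edge (4, 0)→(12, 12): d=(8,12) right/bottom  bias=-1
  edge (12, 12)→(12, 20): d=(0,8) right/bottom  bias=-1
    (3,2)@(7, 5): e=[20,4,40] → X
    (4,2)@(9, 5): e=[60,-20,24] → .
    (3,3)@(7, 7): e=[4,20,40] → X
    (4,3)@(9, 7): e=[44,-4,24] → .
    (3,4)@(7, 9): e=[-12,36,40] → .
    (4,4)@(9, 9): e=[28,12,24] → X
    (5,4)@(11, 9): e=[68,-12,8] → .
    (4,5)@(9, 11): e=[12,28,24] → X
    (5,5)@(11, 11): e=[52,4,8] → X
    (6,5)@(13, 11): e=[92,-20,-8] → .
    (4,6)@(9, 13): e=[-4,44,24] → .
    (5,6)@(11, 13): e=[36,20,8] → X
  covered (8 px):
    . . . . . . . . . . .
    . . . . . . . . . . .
    . . . X . . . . . . .
    . . . X . . . . . . .
    . . . . X . . . . . .
    . . . . X X . . . . .
    . . . . . X . . . . .
    . . . . . X . . . . .
    . . . . . X . . . . .
    . . . . . . . . . . .
    . . . . . . . . . . .
    . . . . . . . . . . .
T3:
  2·area = 80
  edge (12, 14)→(4, 14): d=(-8,0) right/bottom  bias=-1
  edge (4, 14)→(5, 4): d=(1,-10) top-left  bias=+0
  edge (5, 4)→(12, 14): d=(7,10) right/bottom  bias=-1
    (2,2)@(5, 5): e=[72,1,7] → X
    (3,2)@(7, 5): e=[72,21,-13] → .
    (2,3)@(5, 7): e=[56,3,21] → X
    (3,3)@(7, 7): e=[56,23,1] → X
    (4,3)@(9, 7): e=[56,43,-19] → .
    (2,4)@(5, 9): e=[40,5,35] → X
    (4,4)@(9, 9): e=[40,45,-5] → .
    (2,5)@(5, 11): e=[24,7,49] → X
    (4,5)@(9, 11): e=[24,47,9] → X
    (5,5)@(11, 11): e=[24,67,-11] → .
    (2,6)@(5, 13): e=[8,9,63] → X
    (5,6)@(11, 13): e=[8,69,3] → X
  covered (12 px):
    . . . . . . . . . . .
    . . . . . . . . . . .
    . . X . . . . . . . .
    . . X X . . . . . . .
    . . X X . . . . . . .
    . . X X X . . . . . .
    . . X X X X . . . . .
    . . . . . . . . . . .
    . . . . . . . . . . .
    . . . . . . . . . . .
    . . . . . . . . . . .
    . . . . . . . . . . .

Final: [[2,2],[2,3],[3,3],[2,4],[3,4],[2,5],[3,5],[4,5],[2,6],[3,6],[4,6],[5,6]]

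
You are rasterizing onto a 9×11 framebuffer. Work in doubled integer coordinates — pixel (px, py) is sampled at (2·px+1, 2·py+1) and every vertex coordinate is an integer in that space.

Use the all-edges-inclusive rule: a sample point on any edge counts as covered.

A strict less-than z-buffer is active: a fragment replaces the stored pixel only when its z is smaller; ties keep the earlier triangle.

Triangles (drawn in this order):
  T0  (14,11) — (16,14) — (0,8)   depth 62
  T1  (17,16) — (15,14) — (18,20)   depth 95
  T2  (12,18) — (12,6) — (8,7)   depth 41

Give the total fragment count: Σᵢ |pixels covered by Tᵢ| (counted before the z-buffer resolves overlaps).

T0:
  2·area = 36
  edge (14, 11)→(16, 14): d=(2,3) inclusive
  edge (16, 14)→(0, 8): d=(-16,-6) inclusive
  edge (0, 8)→(14, 11): d=(14,3) inclusive
    (1,4)@(3, 9): e=[29,2,5] → #
    (2,4)@(5, 9): e=[23,14,-1] → ·
    (1,5)@(3, 11): e=[33,-30,33] → ·
    (4,5)@(9, 11): e=[15,6,15] → #
    (5,5)@(11, 11): e=[9,18,9] → #
    (6,5)@(13, 11): e=[3,30,3] → #
    (7,5)@(15, 11): e=[-3,42,-3] → ·
    (4,6)@(9, 13): e=[19,-26,43] → ·
    (5,6)@(11, 13): e=[13,-14,37] → ·
    (6,6)@(13, 13): e=[7,-2,31] → ·
    (7,6)@(15, 13): e=[1,10,25] → #
    (8,6)@(17, 13): e=[-5,22,19] → ·
  covered (5 px):
    · · · · · · · · ·
    · · · · · · · · ·
    · · · · · · · · ·
    · · · · · · · · ·
    · # · · · · · · ·
    · · · · # # # · ·
    · · · · · · · # ·
    · · · · · · · · ·
    · · · · · · · · ·
    · · · · · · · · ·
    · · · · · · · · ·
T1:
  2·area = 6  (B↔C swapped to make it positive)
  edge (17, 16)→(18, 20): d=(1,4) inclusive
  edge (18, 20)→(15, 14): d=(-3,-6) inclusive
  edge (15, 14)→(17, 16): d=(2,2) inclusive
    (8,8)@(17, 17): e=[1,3,2] → #
    (8,9)@(17, 19): e=[3,-3,6] → ·
  covered (1 px):
    · · · · · · · · ·
    · · · · · · · · ·
    · · · · · · · · ·
    · · · · · · · · ·
    · · · · · · · · ·
    · · · · · · · · ·
    · · · · · · · · ·
    · · · · · · · · ·
    · · · · · · · · #
    · · · · · · · · ·
    · · · · · · · · ·
T2:
  2·area = 48  (B↔C swapped to make it positive)
  edge (12, 18)→(8, 7): d=(-4,-11) inclusive
  edge (8, 7)→(12, 6): d=(4,-1) inclusive
  edge (12, 6)→(12, 18): d=(0,12) inclusive
    (4,3)@(9, 7): e=[11,1,36] → #
    (5,3)@(11, 7): e=[33,3,12] → #
    (6,3)@(13, 7): e=[55,5,-12] → ·
    (4,4)@(9, 9): e=[3,9,36] → #
    (6,4)@(13, 9): e=[47,13,-12] → ·
    (4,5)@(9, 11): e=[-5,17,36] → ·
    (5,5)@(11, 11): e=[17,19,12] → #
    (6,5)@(13, 11): e=[39,21,-12] → ·
    (5,6)@(11, 13): e=[9,27,12] → #
    (6,6)@(13, 13): e=[31,29,-12] → ·
    (5,7)@(11, 15): e=[1,35,12] → #
    (6,7)@(13, 15): e=[23,37,-12] → ·
  covered (7 px):
    · · · · · · · · ·
    · · · · · · · · ·
    · · · · · · · · ·
    · · · · # # · · ·
    · · · · # # · · ·
    · · · · · # · · ·
    · · · · · # · · ·
    · · · · · # · · ·
    · · · · · · · · ·
    · · · · · · · · ·
    · · · · · · · · ·

Final: 13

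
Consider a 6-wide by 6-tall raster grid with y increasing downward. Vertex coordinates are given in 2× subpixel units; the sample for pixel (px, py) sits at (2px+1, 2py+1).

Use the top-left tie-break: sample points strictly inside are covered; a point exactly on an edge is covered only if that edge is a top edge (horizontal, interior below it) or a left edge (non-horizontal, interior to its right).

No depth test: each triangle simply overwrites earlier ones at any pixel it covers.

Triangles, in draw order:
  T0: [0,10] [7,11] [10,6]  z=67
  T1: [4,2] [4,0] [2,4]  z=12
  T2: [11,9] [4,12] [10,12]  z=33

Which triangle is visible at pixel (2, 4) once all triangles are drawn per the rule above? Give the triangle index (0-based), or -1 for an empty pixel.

T0:
  2·area = 38  (B↔C swapped to make it positive)
  edge (0, 10)→(10, 6): d=(10,-4) top-left  bias=+0
  edge (10, 6)→(7, 11): d=(-3,5) right/bottom  bias=-1
  edge (7, 11)→(0, 10): d=(-7,-1) top-left  bias=+0
    (4,3)@(9, 7): e=[6,2,30] → #
    (5,3)@(11, 7): e=[14,-8,32] → ·
    (1,4)@(3, 9): e=[2,26,10] → #
    (2,4)@(5, 9): e=[10,16,12] → #
    (3,4)@(7, 9): e=[18,6,14] → #
    (4,4)@(9, 9): e=[26,-4,16] → ·
    (1,5)@(3, 11): e=[22,20,-4] → ·
    (2,5)@(5, 11): e=[30,10,-2] → ·
    (3,5)@(7, 11): e=[38,0,0] → ·  [on edge]
  covered (4 px):
    · · · · · ·
    · · · · · ·
    · · · · · ·
    · · · · # ·
    · # # # · ·
    · · · · · ·
T1:
  2·area = 4  (B↔C swapped to make it positive)
  edge (4, 2)→(2, 4): d=(-2,2) right/bottom  bias=-1
  edge (2, 4)→(4, 0): d=(2,-4) top-left  bias=+0
  edge (4, 0)→(4, 2): d=(0,2) right/bottom  bias=-1
    (2,0)@(5, 1): e=[0,6,-2] → ·  [on edge]
    (1,1)@(3, 3): e=[0,2,2] → ·  [on edge]
    (0,2)@(1, 5): e=[0,-2,6] → ·  [on edge]
  covered (0 px):
    · · · · · ·
    · · · · · ·
    · · · · · ·
    · · · · · ·
    · · · · · ·
    · · · · · ·
T2:
  2·area = 18  (B↔C swapped to make it positive)
  edge (11, 9)→(10, 12): d=(-1,3) right/bottom  bias=-1
  edge (10, 12)→(4, 12): d=(-6,0) right/bottom  bias=-1
  edge (4, 12)→(11, 9): d=(7,-3) top-left  bias=+0
    (5,4)@(11, 9): e=[0,18,0] → ·  [on edge]
    (3,5)@(7, 11): e=[10,6,2] → #
    (4,5)@(9, 11): e=[4,6,8] → #
    (5,5)@(11, 11): e=[-2,6,14] → ·
  covered (2 px):
    · · · · · ·
    · · · · · ·
    · · · · · ·
    · · · · · ·
    · · · · · ·
    · · · # # ·

Z-buffer (winner per pixel, '.' = empty):
  . . . . . .
  . . . . . .
  . . . . . .
  . . . . 0 .
  . 0 0 0 . .
  . . . 2 2 .

Answer: 0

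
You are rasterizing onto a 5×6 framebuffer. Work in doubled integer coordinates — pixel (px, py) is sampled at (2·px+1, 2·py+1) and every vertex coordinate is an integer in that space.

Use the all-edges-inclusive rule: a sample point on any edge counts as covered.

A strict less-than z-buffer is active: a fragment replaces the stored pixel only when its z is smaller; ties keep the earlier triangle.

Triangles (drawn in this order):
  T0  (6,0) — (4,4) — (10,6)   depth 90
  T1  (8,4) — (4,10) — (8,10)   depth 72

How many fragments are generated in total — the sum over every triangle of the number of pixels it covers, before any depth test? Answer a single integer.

T0:
  2·area = 28  (B↔C swapped to make it positive)
  edge (6, 0)→(10, 6): d=(4,6) inclusive
  edge (10, 6)→(4, 4): d=(-6,-2) inclusive
  edge (4, 4)→(6, 0): d=(2,-4) inclusive
    (0,1)@(1, 3): e=[42,0,-14] → ·  [on edge]
    (2,1)@(5, 3): e=[18,8,2] → █
    (3,1)@(7, 3): e=[6,12,10] → █
    (4,1)@(9, 3): e=[-6,16,18] → ·
    (2,2)@(5, 5): e=[26,-4,6] → ·
    (3,2)@(7, 5): e=[14,0,14] → █  [on edge]
    (4,2)@(9, 5): e=[2,4,22] → █
    (3,3)@(7, 7): e=[22,-12,18] → ·
    (4,3)@(9, 7): e=[10,-8,26] → ·
  covered (4 px):
    · · · · ·
    · · █ █ ·
    · · · █ █
    · · · · ·
    · · · · ·
    · · · · ·
T1:
  2·area = 24  (B↔C swapped to make it positive)
  edge (8, 4)→(8, 10): d=(0,6) inclusive
  edge (8, 10)→(4, 10): d=(-4,0) inclusive
  edge (4, 10)→(8, 4): d=(4,-6) inclusive
    (3,3)@(7, 7): e=[6,12,6] → █
    (4,3)@(9, 7): e=[-6,12,18] → ·
    (2,4)@(5, 9): e=[18,4,2] → █
    (4,4)@(9, 9): e=[-6,4,26] → ·
    (2,5)@(5, 11): e=[18,-4,10] → ·
    (3,5)@(7, 11): e=[6,-4,22] → ·
  covered (3 px):
    · · · · ·
    · · · · ·
    · · · · ·
    · · · █ ·
    · · █ █ ·
    · · · · ·

Answer: 7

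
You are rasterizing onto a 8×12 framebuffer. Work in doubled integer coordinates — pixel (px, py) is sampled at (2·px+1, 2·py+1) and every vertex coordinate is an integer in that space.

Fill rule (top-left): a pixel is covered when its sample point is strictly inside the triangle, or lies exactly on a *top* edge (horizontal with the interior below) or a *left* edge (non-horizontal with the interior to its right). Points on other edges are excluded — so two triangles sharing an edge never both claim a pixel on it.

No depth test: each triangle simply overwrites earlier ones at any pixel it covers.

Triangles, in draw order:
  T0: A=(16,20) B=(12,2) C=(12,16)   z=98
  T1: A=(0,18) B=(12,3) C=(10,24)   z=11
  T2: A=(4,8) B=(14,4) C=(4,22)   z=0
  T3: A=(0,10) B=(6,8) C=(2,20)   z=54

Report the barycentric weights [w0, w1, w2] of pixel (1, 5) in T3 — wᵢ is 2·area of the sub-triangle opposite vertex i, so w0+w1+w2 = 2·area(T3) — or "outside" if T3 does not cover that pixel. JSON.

T0:
  2·area = 56  (B↔C swapped to make it positive)
  edge (16, 20)→(12, 16): d=(-4,-4) top-left  bias=+0
  edge (12, 16)→(12, 2): d=(0,-14) top-left  bias=+0
  edge (12, 2)→(16, 20): d=(4,18) right/bottom  bias=-1
    (0,2)@(1, 5): e=[0,-154,210] → .  [on edge]
    (1,3)@(3, 7): e=[0,-126,182] → .  [on edge]
    (6,3)@(13, 7): e=[40,14,2] → X
    (7,3)@(15, 7): e=[48,42,-34] → .
    (2,4)@(5, 9): e=[0,-98,154] → .  [on edge]
    (6,4)@(13, 9): e=[32,14,10] → X
    (7,4)@(15, 9): e=[40,42,-26] → .
    (3,5)@(7, 11): e=[0,-70,126] → .  [on edge]
    (6,5)@(13, 11): e=[24,14,18] → X
    (7,5)@(15, 11): e=[32,42,-18] → .
    (4,6)@(9, 13): e=[0,-42,98] → .  [on edge]
    (6,6)@(13, 13): e=[16,14,26] → X
    (5,7)@(11, 15): e=[0,-14,70] → .  [on edge]
    (6,8)@(13, 17): e=[0,14,42] → X  [on edge]
    (7,9)@(15, 19): e=[0,42,14] → X  [on edge]
  covered (8 px):
    . . . . . . . .
    . . . . . . . .
    . . . . . . . .
    . . . . . . X .
    . . . . . . X .
    . . . . . . X .
    . . . . . . X .
    . . . . . . X .
    . . . . . . X X
    . . . . . . . X
    . . . . . . . .
    . . . . . . . .
T1:
  2·area = 222
  edge (0, 18)→(12, 3): d=(12,-15) top-left  bias=+0
  edge (12, 3)→(10, 24): d=(-2,21) right/bottom  bias=-1
  edge (10, 24)→(0, 18): d=(-10,-6) top-left  bias=+0
    (5,2)@(11, 5): e=[9,17,196] → X
    (6,2)@(13, 5): e=[39,-25,208] → .
    (4,3)@(9, 7): e=[3,55,164] → X
    (6,3)@(13, 7): e=[63,-29,188] → .
    (4,4)@(9, 9): e=[27,51,144] → X
    (6,4)@(13, 9): e=[87,-33,168] → .
    (3,5)@(7, 11): e=[21,89,112] → X
    (6,5)@(13, 11): e=[111,-37,148] → .
    (2,6)@(5, 13): e=[15,127,80] → X
    (6,6)@(13, 13): e=[135,-41,128] → .
    (1,7)@(3, 15): e=[9,165,48] → X
    (5,7)@(11, 15): e=[129,-3,96] → .
    (2,10)@(5, 21): e=[111,111,0] → X  [on edge]
  covered (29 px):
    . . . . . . . .
    . . . . . . . .
    . . . . . X . .
    . . . . X X . .
    . . . . X X . .
    . . . X X X . .
    . . X X X X . .
    . X X X X . . .
    X X X X X . . .
    . X X X X . . .
    . . X X X . . .
    . . . . X . . .
T2:
  2·area = 140
  edge (4, 8)→(14, 4): d=(10,-4) top-left  bias=+0
  edge (14, 4)→(4, 22): d=(-10,18) right/bottom  bias=-1
  edge (4, 22)→(4, 8): d=(0,-14) top-left  bias=+0
    (6,2)@(13, 5): e=[6,8,126] → X
    (7,2)@(15, 5): e=[14,-28,154] → .
    (3,3)@(7, 7): e=[2,96,42] → X
    (4,3)@(9, 7): e=[10,60,70] → X
    (5,3)@(11, 7): e=[18,24,98] → X
    (6,3)@(13, 7): e=[26,-12,126] → .
    (2,4)@(5, 9): e=[14,112,14] → X
    (6,4)@(13, 9): e=[46,-32,126] → .
    (2,5)@(5, 11): e=[34,92,14] → X
    (5,5)@(11, 11): e=[58,-16,98] → .
    (2,6)@(5, 13): e=[54,72,14] → X
    (4,6)@(9, 13): e=[70,0,70] → .  [on edge]
  covered (17 px):
    . . . . . . . .
    . . . . . . . .
    . . . . . . X .
    . . . X X X . .
    . . X X X X . .
    . . X X X . . .
    . . X X . . . .
    . . X X . . . .
    . . X . . . . .
    . . X . . . . .
    . . . . . . . .
    . . . . . . . .
T3:
  2·area = 64
  edge (0, 10)→(6, 8): d=(6,-2) top-left  bias=+0
  edge (6, 8)→(2, 20): d=(-4,12) right/bottom  bias=-1
  edge (2, 20)→(0, 10): d=(-2,-10) top-left  bias=+0
    (3,2)@(7, 5): e=[-16,0,80] → .  [on edge]
    (7,2)@(15, 5): e=[0,-96,160] → .  [on edge]
    (4,3)@(9, 7): e=[0,-32,96] → .  [on edge]
    (1,4)@(3, 9): e=[0,32,32] → X  [on edge]
    (2,4)@(5, 9): e=[4,8,52] → X
    (3,4)@(7, 9): e=[8,-16,72] → .
    (0,5)@(1, 11): e=[8,48,8] → X
    (2,5)@(5, 11): e=[16,0,48] → .  [on edge]
    (0,6)@(1, 13): e=[20,40,4] → X
    (2,6)@(5, 13): e=[28,-8,44] → .
    (0,7)@(1, 15): e=[32,32,0] → X  [on edge]
    (2,7)@(5, 15): e=[40,-16,40] → .
    (1,8)@(3, 17): e=[48,0,16] → .  [on edge]
    (0,11)@(1, 23): e=[80,0,-16] → .  [on edge]
  covered (8 px):
    . . . . . . . .
    . . . . . . . .
    . . . . . . . .
    . . . . . . . .
    . X X . . . . .
    X X . . . . . .
    X X . . . . . .
    X X . . . . . .
    . . . . . . . .
    . . . . . . . .
    . . . . . . . .
    . . . . . . . .

Result: [24,28,12]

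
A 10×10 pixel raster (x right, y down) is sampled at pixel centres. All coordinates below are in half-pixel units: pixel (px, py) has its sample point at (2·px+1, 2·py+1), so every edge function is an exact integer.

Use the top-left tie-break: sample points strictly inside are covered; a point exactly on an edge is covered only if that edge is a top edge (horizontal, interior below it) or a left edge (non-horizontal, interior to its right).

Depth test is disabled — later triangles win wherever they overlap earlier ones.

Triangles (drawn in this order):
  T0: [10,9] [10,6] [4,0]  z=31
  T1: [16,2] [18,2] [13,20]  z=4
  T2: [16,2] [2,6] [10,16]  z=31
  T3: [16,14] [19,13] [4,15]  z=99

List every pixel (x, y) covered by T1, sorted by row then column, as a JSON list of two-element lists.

T0:
  2·area = 18  (B↔C swapped to make it positive)
  edge (10, 9)→(4, 0): d=(-6,-9) top-left  bias=+0
  edge (4, 0)→(10, 6): d=(6,6) right/bottom  bias=-1
  edge (10, 6)→(10, 9): d=(0,3) right/bottom  bias=-1
    (2,0)@(5, 1): e=[3,0,15] → .  [on edge]
    (3,1)@(7, 3): e=[9,0,9] → .  [on edge]
    (4,2)@(9, 5): e=[15,0,3] → .  [on edge]
    (4,3)@(9, 7): e=[3,12,3] → X
    (5,3)@(11, 7): e=[21,0,-3] → .  [on edge]
    (4,4)@(9, 9): e=[-9,24,3] → .
    (6,4)@(13, 9): e=[27,0,-9] → .  [on edge]
    (7,5)@(15, 11): e=[33,0,-15] → .  [on edge]
    (8,6)@(17, 13): e=[39,0,-21] → .  [on edge]
    (9,7)@(19, 15): e=[45,0,-27] → .  [on edge]
  covered (1 px):
    . . . . . . . . . .
    . . . . . . . . . .
    . . . . . . . . . .
    . . . . X . . . . .
    . . . . . . . . . .
    . . . . . . . . . .
    . . . . . . . . . .
    . . . . . . . . . .
    . . . . . . . . . .
    . . . . . . . . . .
T1:
  2·area = 36
  edge (16, 2)→(18, 2): d=(2,0) top-left  bias=+0
  edge (18, 2)→(13, 20): d=(-5,18) right/bottom  bias=-1
  edge (13, 20)→(16, 2): d=(3,-18) top-left  bias=+0
    (8,1)@(17, 3): e=[2,13,21] → X
    (9,1)@(19, 3): e=[2,-23,57] → .
    (8,2)@(17, 5): e=[6,3,27] → X
    (9,2)@(19, 5): e=[6,-33,63] → .
    (8,3)@(17, 7): e=[10,-7,33] → .
    (7,4)@(15, 9): e=[14,19,3] → X
    (8,4)@(17, 9): e=[14,-17,39] → .
    (7,5)@(15, 11): e=[18,9,9] → X
    (8,5)@(17, 11): e=[18,-27,45] → .
    (7,6)@(15, 13): e=[22,-1,15] → .
  covered (4 px):
    . . . . . . . . . .
    . . . . . . . . X .
    . . . . . . . . X .
    . . . . . . . . . .
    . . . . . . . X . .
    . . . . . . . X . .
    . . . . . . . . . .
    . . . . . . . . . .
    . . . . . . . . . .
    . . . . . . . . . .
T2:
  2·area = 172  (B↔C swapped to make it positive)
  edge (16, 2)→(10, 16): d=(-6,14) right/bottom  bias=-1
  edge (10, 16)→(2, 6): d=(-8,-10) top-left  bias=+0
  edge (2, 6)→(16, 2): d=(14,-4) top-left  bias=+0
    (6,1)@(13, 3): e=[36,134,2] → X
    (7,1)@(15, 3): e=[8,154,10] → X
    (8,1)@(17, 3): e=[-20,174,18] → .
    (3,2)@(7, 5): e=[108,58,6] → X
    (4,2)@(9, 5): e=[80,78,14] → X
    (5,2)@(11, 5): e=[52,98,22] → X
    (7,2)@(15, 5): e=[-4,138,38] → .
    (1,3)@(3, 7): e=[152,2,18] → X
    (2,3)@(5, 7): e=[124,22,26] → X
    (7,3)@(15, 7): e=[-16,122,66] → .
    (1,4)@(3, 9): e=[140,-14,46] → .
    (2,4)@(5, 9): e=[112,6,54] → X
    (6,4)@(13, 9): e=[0,86,86] → .  [on edge]
  covered (21 px):
    . . . . . . . . . .
    . . . . . . X X . .
    . . . X X X X . . .
    . X X X X X X . . .
    . . X X X X . . . .
    . . . X X X . . . .
    . . . . X X . . . .
    . . . . . . . . . .
    . . . . . . . . . .
    . . . . . . . . . .
T3:
  2·area = 9  (B↔C swapped to make it positive)
  edge (16, 14)→(4, 15): d=(-12,1) right/bottom  bias=-1
  edge (4, 15)→(19, 13): d=(15,-2) top-left  bias=+0
  edge (19, 13)→(16, 14): d=(-3,1) right/bottom  bias=-1
    (9,6)@(19, 13): e=[9,0,0] → .  [on edge]
    (6,7)@(13, 15): e=[-9,18,0] → .  [on edge]
    (3,8)@(7, 17): e=[-27,36,0] → .  [on edge]
    (0,9)@(1, 19): e=[-45,54,0] → .  [on edge]
  covered (0 px):
    . . . . . . . . . .
    . . . . . . . . . .
    . . . . . . . . . .
    . . . . . . . . . .
    . . . . . . . . . .
    . . . . . . . . . .
    . . . . . . . . . .
    . . . . . . . . . .
    . . . . . . . . . .
    . . . . . . . . . .

Answer: [[8,1],[8,2],[7,4],[7,5]]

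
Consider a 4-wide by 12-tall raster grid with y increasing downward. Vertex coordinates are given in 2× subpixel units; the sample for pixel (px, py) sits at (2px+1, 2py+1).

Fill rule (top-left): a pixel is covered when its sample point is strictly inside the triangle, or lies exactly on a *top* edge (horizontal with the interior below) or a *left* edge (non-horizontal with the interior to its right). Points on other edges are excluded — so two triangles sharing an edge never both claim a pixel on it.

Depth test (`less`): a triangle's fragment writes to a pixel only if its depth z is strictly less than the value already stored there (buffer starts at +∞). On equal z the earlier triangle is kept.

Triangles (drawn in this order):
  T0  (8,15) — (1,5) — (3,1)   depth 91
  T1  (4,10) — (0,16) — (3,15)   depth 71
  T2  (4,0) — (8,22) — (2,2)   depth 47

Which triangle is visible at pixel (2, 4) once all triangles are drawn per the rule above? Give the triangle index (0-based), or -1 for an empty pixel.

T0:
  2·area = 48
  edge (8, 15)→(1, 5): d=(-7,-10) top-left  bias=+0
  edge (1, 5)→(3, 1): d=(2,-4) top-left  bias=+0
  edge (3, 1)→(8, 15): d=(5,14) right/bottom  bias=-1
    (1,0)@(3, 1): e=[48,0,0] → .  [on edge]
    (1,1)@(3, 3): e=[34,4,10] → X
    (2,1)@(5, 3): e=[54,12,-18] → .
    (0,2)@(1, 5): e=[0,0,48] → X  [on edge]
    (2,2)@(5, 5): e=[40,16,-8] → .
    (0,3)@(1, 7): e=[-14,4,58] → .
    (1,3)@(3, 7): e=[6,12,30] → X
    (2,3)@(5, 7): e=[26,20,2] → X
    (3,3)@(7, 7): e=[46,28,-26] → .
    (1,4)@(3, 9): e=[-8,16,40] → .
    (2,4)@(5, 9): e=[12,24,12] → X
    (3,4)@(7, 9): e=[32,32,-16] → .
  covered (7 px):
    . . . .
    . X . .
    X X . .
    . X X .
    . . X .
    . . . .
    . . . X
    . . . .
    . . . .
    . . . .
    . . . .
    . . . .
T1:
  2·area = 14  (B↔C swapped to make it positive)
  edge (4, 10)→(3, 15): d=(-1,5) right/bottom  bias=-1
  edge (3, 15)→(0, 16): d=(-3,1) right/bottom  bias=-1
  edge (0, 16)→(4, 10): d=(4,-6) top-left  bias=+0
    (2,2)@(5, 5): e=[0,28,-14] → .  [on edge]
    (1,6)@(3, 13): e=[2,6,6] → X
    (2,6)@(5, 13): e=[-8,4,18] → .
    (0,7)@(1, 15): e=[10,2,2] → X
    (1,7)@(3, 15): e=[0,0,14] → .  [on edge]
    (0,8)@(1, 17): e=[8,-4,10] → .
  covered (2 px):
    . . . .
    . . . .
    . . . .
    . . . .
    . . . .
    . . . .
    . X . .
    X . . .
    . . . .
    . . . .
    . . . .
    . . . .
T2:
  2·area = 52
  edge (4, 0)→(8, 22): d=(4,22) right/bottom  bias=-1
  edge (8, 22)→(2, 2): d=(-6,-20) top-left  bias=+0
  edge (2, 2)→(4, 0): d=(2,-2) top-left  bias=+0
    (1,0)@(3, 1): e=[26,26,0] → X  [on edge]
    (2,0)@(5, 1): e=[-18,66,4] → .
    (0,1)@(1, 3): e=[78,-26,0] → .  [on edge]
    (1,1)@(3, 3): e=[34,14,4] → X
    (2,1)@(5, 3): e=[-10,54,8] → .
    (1,2)@(3, 5): e=[42,2,8] → X
    (2,2)@(5, 5): e=[-2,42,12] → .
    (1,3)@(3, 7): e=[50,-10,12] → .
    (2,3)@(5, 7): e=[6,30,16] → X
    (3,3)@(7, 7): e=[-38,70,20] → .
    (2,4)@(5, 9): e=[14,18,20] → X
    (3,4)@(7, 9): e=[-30,58,24] → .
  covered (7 px):
    . X . .
    . X . .
    . X . .
    . . X .
    . . X .
    . . X .
    . . . .
    . . . .
    . . . X
    . . . .
    . . . .
    . . . .

Z-buffer (winner per pixel, '.' = empty):
  . 2 . .
  . 2 . .
  0 2 . .
  . 0 2 .
  . . 2 .
  . . 2 .
  . 1 . 0
  1 . . .
  . . . 2
  . . . .
  . . . .
  . . . .

Answer: 2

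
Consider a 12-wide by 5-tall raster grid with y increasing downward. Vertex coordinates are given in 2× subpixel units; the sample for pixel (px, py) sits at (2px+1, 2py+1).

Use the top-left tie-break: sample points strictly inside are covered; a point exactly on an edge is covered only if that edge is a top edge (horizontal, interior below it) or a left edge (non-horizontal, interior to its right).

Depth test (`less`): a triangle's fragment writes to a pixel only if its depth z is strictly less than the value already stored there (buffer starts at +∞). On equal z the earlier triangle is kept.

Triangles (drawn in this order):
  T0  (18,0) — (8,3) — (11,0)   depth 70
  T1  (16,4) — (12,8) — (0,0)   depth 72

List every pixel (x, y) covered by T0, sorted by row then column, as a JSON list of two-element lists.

T0:
  2·area = 21
  edge (18, 0)→(8, 3): d=(-10,3) right/bottom  bias=-1
  edge (8, 3)→(11, 0): d=(3,-3) top-left  bias=+0
  edge (11, 0)→(18, 0): d=(7,0) top-left  bias=+0
    (5,0)@(11, 1): e=[11,3,7] → #
    (6,0)@(13, 1): e=[5,9,7] → #
    (7,0)@(15, 1): e=[-1,15,7] → ·
    (5,1)@(11, 3): e=[-9,9,21] → ·
    (6,1)@(13, 3): e=[-15,15,21] → ·
  covered (2 px):
    · · · · · # # · · · · ·
    · · · · · · · · · · · ·
    · · · · · · · · · · · ·
    · · · · · · · · · · · ·
    · · · · · · · · · · · ·
T1:
  2·area = 80
  edge (16, 4)→(12, 8): d=(-4,4) right/bottom  bias=-1
  edge (12, 8)→(0, 0): d=(-12,-8) top-left  bias=+0
  edge (0, 0)→(16, 4): d=(16,4) right/bottom  bias=-1
    (1,0)@(3, 1): e=[64,12,4] → #
    (2,0)@(5, 1): e=[56,28,-4] → ·
    (9,0)@(19, 1): e=[0,140,-60] → ·  [on edge]
    (1,1)@(3, 3): e=[56,-12,36] → ·
    (2,1)@(5, 3): e=[48,4,28] → #
    (3,1)@(7, 3): e=[40,20,20] → #
    (4,1)@(9, 3): e=[32,36,12] → #
    (5,1)@(11, 3): e=[24,52,4] → #
    (6,1)@(13, 3): e=[16,68,-4] → ·
    (8,1)@(17, 3): e=[0,100,-20] → ·  [on edge]
    (2,2)@(5, 5): e=[40,-20,60] → ·
    (3,2)@(7, 5): e=[32,-4,52] → ·
    (7,2)@(15, 5): e=[0,60,20] → ·  [on edge]
    (6,3)@(13, 7): e=[0,20,60] → ·  [on edge]
    (5,4)@(11, 9): e=[0,-20,100] → ·  [on edge]
  covered (9 px):
    · # · · · · · · · · · ·
    · · # # # # · · · · · ·
    · · · · # # # · · · · ·
    · · · · · # · · · · · ·
    · · · · · · · · · · · ·

Answer: [[5,0],[6,0]]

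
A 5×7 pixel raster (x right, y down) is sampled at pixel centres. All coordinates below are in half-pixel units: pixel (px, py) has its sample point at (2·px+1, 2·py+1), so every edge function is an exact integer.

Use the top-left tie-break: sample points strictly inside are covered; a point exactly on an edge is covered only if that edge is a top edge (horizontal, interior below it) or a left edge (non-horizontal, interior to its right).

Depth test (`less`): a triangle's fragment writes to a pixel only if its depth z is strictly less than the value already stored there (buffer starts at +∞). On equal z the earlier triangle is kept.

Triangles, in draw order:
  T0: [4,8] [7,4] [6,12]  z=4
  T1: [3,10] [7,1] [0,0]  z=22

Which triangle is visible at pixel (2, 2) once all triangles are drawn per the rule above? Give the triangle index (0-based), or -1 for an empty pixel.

T0:
  2·area = 20
  edge (4, 8)→(7, 4): d=(3,-4) top-left  bias=+0
  edge (7, 4)→(6, 12): d=(-1,8) right/bottom  bias=-1
  edge (6, 12)→(4, 8): d=(-2,-4) top-left  bias=+0
    (2,3)@(5, 7): e=[1,13,6] → █
    (3,3)@(7, 7): e=[9,-3,14] → ·
    (2,4)@(5, 9): e=[7,11,2] → █
    (3,4)@(7, 9): e=[15,-5,10] → ·
    (2,5)@(5, 11): e=[13,9,-2] → ·
  covered (2 px):
    · · · · ·
    · · · · ·
    · · · · ·
    · · █ · ·
    · · █ · ·
    · · · · ·
    · · · · ·
T1:
  2·area = 67  (B↔C swapped to make it positive)
  edge (3, 10)→(0, 0): d=(-3,-10) top-left  bias=+0
  edge (0, 0)→(7, 1): d=(7,1) right/bottom  bias=-1
  edge (7, 1)→(3, 10): d=(-4,9) right/bottom  bias=-1
    (0,0)@(1, 1): e=[7,6,54] → █
    (1,0)@(3, 1): e=[27,4,36] → █
    (2,0)@(5, 1): e=[47,2,18] → █
    (3,0)@(7, 1): e=[67,0,0] → ·  [on edge]
    (0,1)@(1, 3): e=[1,20,46] → █
    (3,1)@(7, 3): e=[61,14,-8] → ·
    (0,2)@(1, 5): e=[-5,34,38] → ·
    (1,2)@(3, 5): e=[15,32,20] → █
    (3,2)@(7, 5): e=[55,28,-16] → ·
    (1,3)@(3, 7): e=[9,46,12] → █
    (2,3)@(5, 7): e=[29,44,-6] → ·
    (1,4)@(3, 9): e=[3,60,4] → █
  covered (10 px):
    █ █ █ · ·
    █ █ █ · ·
    · █ █ · ·
    · █ · · ·
    · █ · · ·
    · · · · ·
    · · · · ·

Z-buffer (winner per pixel, '.' = empty):
  1 1 1 . .
  1 1 1 . .
  . 1 1 . .
  . 1 0 . .
  . 1 0 . .
  . . . . .
  . . . . .

Answer: 1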